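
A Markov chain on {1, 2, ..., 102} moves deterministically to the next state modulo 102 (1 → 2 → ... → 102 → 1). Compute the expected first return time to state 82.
E[T_82 | X_0 = 82] = 102

The chain cycles deterministically, so starting at state 82 it returns in exactly 102 steps. Equivalently, the stationary distribution is uniform π_j = 1/102 for every state j, so by Kac's formula E[T_82] = 1/π_82 = 102.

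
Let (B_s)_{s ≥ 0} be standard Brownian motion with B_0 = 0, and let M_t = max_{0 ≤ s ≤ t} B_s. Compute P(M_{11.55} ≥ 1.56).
P(M_{11.55} ≥ 1.56) = 2·P(B_{11.55} ≥ 1.56) = 2(1 − Φ(1.56/√11.55)) ≈ 0.6462

By the reflection principle for Brownian motion, P(M_t ≥ a) = 2 · P(B_t ≥ a) for a ≥ 0. Since B_t ~ N(0, t), P(B_t ≥ 1.56) = 1 − Φ(1.56/√t) = 1 − Φ(1.56/√11.55) = 1 − Φ(0.4590). So
  P(M_{11.55} ≥ 1.56) = 2(1 − Φ(0.4590)) ≈ 0.6462.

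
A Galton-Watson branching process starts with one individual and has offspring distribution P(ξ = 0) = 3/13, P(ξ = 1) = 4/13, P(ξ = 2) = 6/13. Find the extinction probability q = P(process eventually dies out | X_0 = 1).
q = 1/2

The pgf is f(s) = 3/13 + 4/13·s + 6/13·s². The extinction probability q is the smallest fixed point of f in [0, 1]. Setting s = f(s):
  6/13·s² + (4/13 − 1)·s + 3/13 = 0
  6/13·s² − (3/13 + 6/13)·s + 3/13 = 0
which factors as (s − 1)·(6/13·s − 3/13) = 0, giving roots s = 1 and s = (3/13)/(6/13) = 1/2.
Mean offspring μ = 4/13 + 2·6/13 = 16/13 > 1 (supercritical), so q < 1. The extinction probability is the smaller root: q = (3/13)/(6/13) = 1/2.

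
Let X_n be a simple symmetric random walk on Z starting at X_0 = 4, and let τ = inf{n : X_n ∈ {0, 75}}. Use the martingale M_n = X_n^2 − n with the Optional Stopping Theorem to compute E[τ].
E[τ] = 284

M_n = X_n^2 − n is a martingale (since E[X_{n+1}^2 | F_n] = X_n^2 + 1). By OST (τ has finite mean in a bounded region), E[M_τ] = E[M_0] = X_0^2 − 0 = 4^2 = 16. Also E[M_τ] = E[X_τ^2] − E[τ]. The walk exits at 0 or 75, with P(hit 75 first) = 4/75, so E[X_τ^2] = 75^2 · 4/75 + 0 = 300. Thus E[τ] = E[X_τ^2] − E[M_τ] = 300 − 16 = 284 = 4(75 − 4) = 284.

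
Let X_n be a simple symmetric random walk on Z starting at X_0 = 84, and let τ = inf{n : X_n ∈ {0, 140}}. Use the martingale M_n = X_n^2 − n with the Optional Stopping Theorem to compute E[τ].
E[τ] = 4704

M_n = X_n^2 − n is a martingale (since E[X_{n+1}^2 | F_n] = X_n^2 + 1). By OST (τ has finite mean in a bounded region), E[M_τ] = E[M_0] = X_0^2 − 0 = 84^2 = 7056. Also E[M_τ] = E[X_τ^2] − E[τ]. The walk exits at 0 or 140, with P(hit 140 first) = 84/140, so E[X_τ^2] = 140^2 · 84/140 + 0 = 11760. Thus E[τ] = E[X_τ^2] − E[M_τ] = 11760 − 7056 = 4704 = 84(140 − 84) = 4704.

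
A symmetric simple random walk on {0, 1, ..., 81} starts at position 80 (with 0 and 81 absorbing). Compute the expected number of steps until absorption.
E[τ | X_0 = 80] = 80

Let v_k = E[τ | X_0 = k]. Boundary: v_0 = v_81 = 0. Recurrence: v_k = 1 + (v_{k-1} + v_{k+1})/2 for 1 ≤ k ≤ 80. The particular solution to v_k − (v_{k-1} + v_{k+1})/2 = 1 is v_k = −k^2. Adding homogeneous solution A + B k and matching boundaries gives v_k = k (81 − k). Substituting k = 80: v_80 = 80 · 1 = 80.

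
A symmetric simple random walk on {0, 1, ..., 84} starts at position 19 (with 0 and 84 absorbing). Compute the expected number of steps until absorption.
E[τ | X_0 = 19] = 1235

Let v_k = E[τ | X_0 = k]. Boundary: v_0 = v_84 = 0. Recurrence: v_k = 1 + (v_{k-1} + v_{k+1})/2 for 1 ≤ k ≤ 83. The particular solution to v_k − (v_{k-1} + v_{k+1})/2 = 1 is v_k = −k^2. Adding homogeneous solution A + B k and matching boundaries gives v_k = k (84 − k). Substituting k = 19: v_19 = 19 · 65 = 1235.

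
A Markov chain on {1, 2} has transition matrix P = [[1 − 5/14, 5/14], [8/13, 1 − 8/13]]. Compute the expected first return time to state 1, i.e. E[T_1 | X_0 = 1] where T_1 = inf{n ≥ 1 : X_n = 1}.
E[T_1 | X_0 = 1] = 1/π_1 = 177/112

For an irreducible recurrent Markov chain with stationary distribution π, E[T_i | X_0 = i] = 1/π_i (Kac's formula). Here π_1 = (8/13)/(5/14 + 8/13) = (8/13)/(177/182) = 112/177, so E[T_1 | X_0 = 1] = 1/π_1 = (5/14 + 8/13)/(8/13) = (177/182)/(8/13) = 177/112.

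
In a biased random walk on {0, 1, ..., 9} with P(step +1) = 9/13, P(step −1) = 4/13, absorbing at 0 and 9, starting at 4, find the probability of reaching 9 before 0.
P(hit 9 before 0) = (1 − (4/9)^4) / (1 − (4/9)^9) = 74460789/77431669

Let u_k denote P(reach 9 before 0 | start at k). Boundary: u_0 = 0, u_9 = 1. Recurrence: u_k = 9/13·u_{k+1} + 4/13·u_{k-1} for 1 ≤ k ≤ 8. Try u_k = A + B·r^k with r = q/p = (4/13)/(9/13) = 4/9. Substitution satisfies the recurrence; boundary conditions give:
  u_k = (1 − r^k) / (1 − r^N) = (1 − (4/9)^4) / (1 − (4/9)^9) = 74460789/77431669.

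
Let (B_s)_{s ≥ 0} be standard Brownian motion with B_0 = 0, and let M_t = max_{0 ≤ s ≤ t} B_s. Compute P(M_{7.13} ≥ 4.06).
P(M_{7.13} ≥ 4.06) = 2·P(B_{7.13} ≥ 4.06) = 2(1 − Φ(4.06/√7.13)) ≈ 0.1284

By the reflection principle for Brownian motion, P(M_t ≥ a) = 2 · P(B_t ≥ a) for a ≥ 0. Since B_t ~ N(0, t), P(B_t ≥ 4.06) = 1 − Φ(4.06/√t) = 1 − Φ(4.06/√7.13) = 1 − Φ(1.5205). So
  P(M_{7.13} ≥ 4.06) = 2(1 − Φ(1.5205)) ≈ 0.1284.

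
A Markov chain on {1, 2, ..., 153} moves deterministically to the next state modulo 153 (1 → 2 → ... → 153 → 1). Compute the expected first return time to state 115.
E[T_115 | X_0 = 115] = 153

The chain cycles deterministically, so starting at state 115 it returns in exactly 153 steps. Equivalently, the stationary distribution is uniform π_j = 1/153 for every state j, so by Kac's formula E[T_115] = 1/π_115 = 153.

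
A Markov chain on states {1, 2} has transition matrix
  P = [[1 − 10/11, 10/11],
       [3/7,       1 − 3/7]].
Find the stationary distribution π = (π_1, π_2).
π_1 = 33/103, π_2 = 70/103

Solve πP = π with π_1 + π_2 = 1. From πP = π: π_1 · (1 − 10/11) + π_2 · 3/7 = π_1 ⇒ π_2 · 3/7 = π_1 · 10/11 ⇒ π_2/π_1 = (10/11)/(3/7) = 70/33. Together with π_1 + π_2 = 1:
  π_1 = (3/7)/(10/11 + 3/7) = (3/7)/(103/77) = 33/103,
  π_2 = (10/11)/(10/11 + 3/7) = (10/11)/(103/77) = 70/103.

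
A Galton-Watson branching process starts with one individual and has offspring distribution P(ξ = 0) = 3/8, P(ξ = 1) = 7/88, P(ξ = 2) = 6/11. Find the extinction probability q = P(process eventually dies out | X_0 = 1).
q = 11/16

The pgf is f(s) = 3/8 + 7/88·s + 6/11·s². The extinction probability q is the smallest fixed point of f in [0, 1]. Setting s = f(s):
  6/11·s² + (7/88 − 1)·s + 3/8 = 0
  6/11·s² − (3/8 + 6/11)·s + 3/8 = 0
which factors as (s − 1)·(6/11·s − 3/8) = 0, giving roots s = 1 and s = (3/8)/(6/11) = 11/16.
Mean offspring μ = 7/88 + 2·6/11 = 103/88 > 1 (supercritical), so q < 1. The extinction probability is the smaller root: q = (3/8)/(6/11) = 11/16.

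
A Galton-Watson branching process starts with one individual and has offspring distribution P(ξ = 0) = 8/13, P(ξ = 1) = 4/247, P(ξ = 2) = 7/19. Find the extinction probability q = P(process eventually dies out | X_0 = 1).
q = 1

Mean offspring μ = 0·8/13 + 1·4/247 + 2·7/19 = 186/247 ≤ 1. For μ ≤ 1 with offspring not concentrated at 1, the Galton-Watson process goes extinct almost surely, so q = 1.
(Algebraic check: The pgf is f(s) = 8/13 + 4/247·s + 7/19·s². The extinction probability q is the smallest fixed point of f in [0, 1]. Setting s = f(s):
  7/19·s² + (4/247 − 1)·s + 8/13 = 0
  7/19·s² − (8/13 + 7/19)·s + 8/13 = 0
which factors as (s − 1)·(7/19·s − 8/13) = 0, giving roots s = 1 and s = (8/13)/(7/19) = 152/91. Since 152/91 ≥ 1, the smallest root in [0, 1] is s = 1.)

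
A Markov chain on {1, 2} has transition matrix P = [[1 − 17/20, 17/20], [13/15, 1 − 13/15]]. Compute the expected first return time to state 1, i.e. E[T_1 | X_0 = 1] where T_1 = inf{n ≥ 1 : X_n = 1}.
E[T_1 | X_0 = 1] = 1/π_1 = 103/52

For an irreducible recurrent Markov chain with stationary distribution π, E[T_i | X_0 = i] = 1/π_i (Kac's formula). Here π_1 = (13/15)/(17/20 + 13/15) = (13/15)/(103/60) = 52/103, so E[T_1 | X_0 = 1] = 1/π_1 = (17/20 + 13/15)/(13/15) = (103/60)/(13/15) = 103/52.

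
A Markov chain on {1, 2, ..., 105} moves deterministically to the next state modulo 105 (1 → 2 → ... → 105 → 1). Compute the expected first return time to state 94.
E[T_94 | X_0 = 94] = 105

The chain cycles deterministically, so starting at state 94 it returns in exactly 105 steps. Equivalently, the stationary distribution is uniform π_j = 1/105 for every state j, so by Kac's formula E[T_94] = 1/π_94 = 105.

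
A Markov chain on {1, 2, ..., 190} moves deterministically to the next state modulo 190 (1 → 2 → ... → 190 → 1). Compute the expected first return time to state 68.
E[T_68 | X_0 = 68] = 190

The chain cycles deterministically, so starting at state 68 it returns in exactly 190 steps. Equivalently, the stationary distribution is uniform π_j = 1/190 for every state j, so by Kac's formula E[T_68] = 1/π_68 = 190.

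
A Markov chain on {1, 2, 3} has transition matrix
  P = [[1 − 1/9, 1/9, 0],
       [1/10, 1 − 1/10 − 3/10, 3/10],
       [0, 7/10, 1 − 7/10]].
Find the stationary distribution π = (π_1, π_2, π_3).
π = (63/163, 70/163, 30/163)

This is a birth-death chain on three states, which satisfies detailed balance: π_1 · P_{12} = π_2 · P_{21} and π_2 · P_{23} = π_3 · P_{32}.
From π_1 · 1/9 = π_2 · 1/10: π_2/π_1 = (1/9)/(1/10) = 10/9.
From π_2 · 3/10 = π_3 · 7/10: π_3/π_2 = (3/10)/(7/10) = 3/7.
Take π_1 proportional to 1; then unnormalized π = (1, 10/9, 10/21). Normalize by dividing by the sum 163/63:
  π = (63/163, 70/163, 30/163).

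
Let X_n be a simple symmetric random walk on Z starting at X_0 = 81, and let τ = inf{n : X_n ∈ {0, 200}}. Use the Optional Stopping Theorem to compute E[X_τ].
E[X_τ] = 81

X_n is a martingale and τ is a bounded-mean stopping time (indeed τ is finite a.s. with bounded expectation since the walk is in a bounded region). By the OST, E[X_τ] = E[X_0] = 81. Equivalently: E[X_τ] = 200 · P(hit 200 first) + 0 · P(hit 0 first) = 200 · (81/200) = 81.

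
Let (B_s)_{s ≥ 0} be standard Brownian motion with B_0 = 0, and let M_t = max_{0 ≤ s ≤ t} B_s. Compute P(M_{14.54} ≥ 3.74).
P(M_{14.54} ≥ 3.74) = 2·P(B_{14.54} ≥ 3.74) = 2(1 − Φ(3.74/√14.54)) ≈ 0.3267

By the reflection principle for Brownian motion, P(M_t ≥ a) = 2 · P(B_t ≥ a) for a ≥ 0. Since B_t ~ N(0, t), P(B_t ≥ 3.74) = 1 − Φ(3.74/√t) = 1 − Φ(3.74/√14.54) = 1 − Φ(0.9808). So
  P(M_{14.54} ≥ 3.74) = 2(1 − Φ(0.9808)) ≈ 0.3267.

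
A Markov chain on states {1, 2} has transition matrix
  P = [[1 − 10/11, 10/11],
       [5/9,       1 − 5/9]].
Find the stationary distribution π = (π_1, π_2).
π_1 = 11/29, π_2 = 18/29

Solve πP = π with π_1 + π_2 = 1. From πP = π: π_1 · (1 − 10/11) + π_2 · 5/9 = π_1 ⇒ π_2 · 5/9 = π_1 · 10/11 ⇒ π_2/π_1 = (10/11)/(5/9) = 18/11. Together with π_1 + π_2 = 1:
  π_1 = (5/9)/(10/11 + 5/9) = (5/9)/(145/99) = 11/29,
  π_2 = (10/11)/(10/11 + 5/9) = (10/11)/(145/99) = 18/29.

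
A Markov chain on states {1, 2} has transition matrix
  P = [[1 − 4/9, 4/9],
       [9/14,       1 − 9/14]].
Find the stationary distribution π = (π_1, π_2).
π_1 = 81/137, π_2 = 56/137

Solve πP = π with π_1 + π_2 = 1. From πP = π: π_1 · (1 − 4/9) + π_2 · 9/14 = π_1 ⇒ π_2 · 9/14 = π_1 · 4/9 ⇒ π_2/π_1 = (4/9)/(9/14) = 56/81. Together with π_1 + π_2 = 1:
  π_1 = (9/14)/(4/9 + 9/14) = (9/14)/(137/126) = 81/137,
  π_2 = (4/9)/(4/9 + 9/14) = (4/9)/(137/126) = 56/137.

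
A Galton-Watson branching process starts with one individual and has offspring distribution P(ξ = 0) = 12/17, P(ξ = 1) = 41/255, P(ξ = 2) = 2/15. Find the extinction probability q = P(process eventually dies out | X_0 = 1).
q = 1

Mean offspring μ = 0·12/17 + 1·41/255 + 2·2/15 = 109/255 ≤ 1. For μ ≤ 1 with offspring not concentrated at 1, the Galton-Watson process goes extinct almost surely, so q = 1.
(Algebraic check: The pgf is f(s) = 12/17 + 41/255·s + 2/15·s². The extinction probability q is the smallest fixed point of f in [0, 1]. Setting s = f(s):
  2/15·s² + (41/255 − 1)·s + 12/17 = 0
  2/15·s² − (12/17 + 2/15)·s + 12/17 = 0
which factors as (s − 1)·(2/15·s − 12/17) = 0, giving roots s = 1 and s = (12/17)/(2/15) = 90/17. Since 90/17 ≥ 1, the smallest root in [0, 1] is s = 1.)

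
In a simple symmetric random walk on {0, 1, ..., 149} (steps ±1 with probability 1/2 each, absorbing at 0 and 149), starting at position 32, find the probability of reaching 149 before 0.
P(hit 149 before 0) = 32/149

Let u_k = P(hit 149 before 0 | start at k). Then u_0 = 0, u_149 = 1, and u_k = u_{k-1}/2 + u_{k+1}/2 for 1 ≤ k ≤ 148. This harmonic recurrence is solved by u_k = k/149, giving u_32 = 32/149.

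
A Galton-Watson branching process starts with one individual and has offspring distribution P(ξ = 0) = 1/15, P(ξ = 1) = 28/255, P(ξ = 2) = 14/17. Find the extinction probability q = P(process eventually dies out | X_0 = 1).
q = 17/210

The pgf is f(s) = 1/15 + 28/255·s + 14/17·s². The extinction probability q is the smallest fixed point of f in [0, 1]. Setting s = f(s):
  14/17·s² + (28/255 − 1)·s + 1/15 = 0
  14/17·s² − (1/15 + 14/17)·s + 1/15 = 0
which factors as (s − 1)·(14/17·s − 1/15) = 0, giving roots s = 1 and s = (1/15)/(14/17) = 17/210.
Mean offspring μ = 28/255 + 2·14/17 = 448/255 > 1 (supercritical), so q < 1. The extinction probability is the smaller root: q = (1/15)/(14/17) = 17/210.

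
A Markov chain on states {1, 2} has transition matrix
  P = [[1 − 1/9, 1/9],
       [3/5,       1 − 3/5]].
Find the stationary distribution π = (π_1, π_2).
π_1 = 27/32, π_2 = 5/32

Solve πP = π with π_1 + π_2 = 1. From πP = π: π_1 · (1 − 1/9) + π_2 · 3/5 = π_1 ⇒ π_2 · 3/5 = π_1 · 1/9 ⇒ π_2/π_1 = (1/9)/(3/5) = 5/27. Together with π_1 + π_2 = 1:
  π_1 = (3/5)/(1/9 + 3/5) = (3/5)/(32/45) = 27/32,
  π_2 = (1/9)/(1/9 + 3/5) = (1/9)/(32/45) = 5/32.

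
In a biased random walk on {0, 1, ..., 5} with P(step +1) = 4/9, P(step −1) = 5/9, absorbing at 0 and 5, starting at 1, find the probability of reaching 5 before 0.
P(hit 5 before 0) = (1 − (5/4)^1) / (1 − (5/4)^5) = 256/2101

Let u_k denote P(reach 5 before 0 | start at k). Boundary: u_0 = 0, u_5 = 1. Recurrence: u_k = 4/9·u_{k+1} + 5/9·u_{k-1} for 1 ≤ k ≤ 4. Try u_k = A + B·r^k with r = q/p = (5/9)/(4/9) = 5/4. Substitution satisfies the recurrence; boundary conditions give:
  u_k = (1 − r^k) / (1 − r^N) = (1 − (5/4)^1) / (1 − (5/4)^5) = 256/2101.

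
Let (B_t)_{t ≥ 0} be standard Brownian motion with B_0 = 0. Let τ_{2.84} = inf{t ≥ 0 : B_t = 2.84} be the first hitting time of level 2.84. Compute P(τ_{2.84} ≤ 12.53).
P(τ_{2.84} ≤ 12.53) = 2(1 − Φ(2.84/√12.53)) = 2(1 − Φ(0.8023)) ≈ 0.4224

By the reflection principle for standard BM, P(τ_b ≤ t) = 2 · P(B_t ≥ b). Since B_t ~ N(0, t), P(B_t ≥ 2.84) = 1 − Φ(2.84/√t) = 1 − Φ(2.84/√12.53) = 1 − Φ(0.8023) ≈ 0.21119. Doubling: P(τ_{2.84} ≤ 12.53) ≈ 2 · 0.21119 = 0.42238 ≈ 0.4224.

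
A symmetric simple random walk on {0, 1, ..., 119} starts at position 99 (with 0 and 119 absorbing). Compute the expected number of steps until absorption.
E[τ | X_0 = 99] = 1980

Let v_k = E[τ | X_0 = k]. Boundary: v_0 = v_119 = 0. Recurrence: v_k = 1 + (v_{k-1} + v_{k+1})/2 for 1 ≤ k ≤ 118. The particular solution to v_k − (v_{k-1} + v_{k+1})/2 = 1 is v_k = −k^2. Adding homogeneous solution A + B k and matching boundaries gives v_k = k (119 − k). Substituting k = 99: v_99 = 99 · 20 = 1980.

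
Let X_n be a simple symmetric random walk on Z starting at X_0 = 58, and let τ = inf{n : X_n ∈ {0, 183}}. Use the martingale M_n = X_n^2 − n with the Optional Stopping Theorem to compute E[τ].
E[τ] = 7250

M_n = X_n^2 − n is a martingale (since E[X_{n+1}^2 | F_n] = X_n^2 + 1). By OST (τ has finite mean in a bounded region), E[M_τ] = E[M_0] = X_0^2 − 0 = 58^2 = 3364. Also E[M_τ] = E[X_τ^2] − E[τ]. The walk exits at 0 or 183, with P(hit 183 first) = 58/183, so E[X_τ^2] = 183^2 · 58/183 + 0 = 10614. Thus E[τ] = E[X_τ^2] − E[M_τ] = 10614 − 3364 = 7250 = 58(183 − 58) = 7250.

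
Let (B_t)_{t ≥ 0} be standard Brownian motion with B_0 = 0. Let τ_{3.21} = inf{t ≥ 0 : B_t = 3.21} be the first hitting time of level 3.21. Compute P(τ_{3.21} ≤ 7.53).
P(τ_{3.21} ≤ 7.53) = 2(1 − Φ(3.21/√7.53)) = 2(1 − Φ(1.1698)) ≈ 0.2421

By the reflection principle for standard BM, P(τ_b ≤ t) = 2 · P(B_t ≥ b). Since B_t ~ N(0, t), P(B_t ≥ 3.21) = 1 − Φ(3.21/√t) = 1 − Φ(3.21/√7.53) = 1 − Φ(1.1698) ≈ 0.12104. Doubling: P(τ_{3.21} ≤ 7.53) ≈ 2 · 0.12104 = 0.24208 ≈ 0.2421.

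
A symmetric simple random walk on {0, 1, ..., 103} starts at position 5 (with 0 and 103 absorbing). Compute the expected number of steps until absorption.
E[τ | X_0 = 5] = 490

Let v_k = E[τ | X_0 = k]. Boundary: v_0 = v_103 = 0. Recurrence: v_k = 1 + (v_{k-1} + v_{k+1})/2 for 1 ≤ k ≤ 102. The particular solution to v_k − (v_{k-1} + v_{k+1})/2 = 1 is v_k = −k^2. Adding homogeneous solution A + B k and matching boundaries gives v_k = k (103 − k). Substituting k = 5: v_5 = 5 · 98 = 490.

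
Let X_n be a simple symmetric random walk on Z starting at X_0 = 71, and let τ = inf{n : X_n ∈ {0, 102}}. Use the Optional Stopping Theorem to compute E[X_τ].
E[X_τ] = 71

X_n is a martingale and τ is a bounded-mean stopping time (indeed τ is finite a.s. with bounded expectation since the walk is in a bounded region). By the OST, E[X_τ] = E[X_0] = 71. Equivalently: E[X_τ] = 102 · P(hit 102 first) + 0 · P(hit 0 first) = 102 · (71/102) = 71.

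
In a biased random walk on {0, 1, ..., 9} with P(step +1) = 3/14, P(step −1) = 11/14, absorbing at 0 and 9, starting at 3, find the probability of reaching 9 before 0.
P(hit 9 before 0) = (1 − (11/3)^3) / (1 − (11/3)^9) = 729/1808227

Let u_k denote P(reach 9 before 0 | start at k). Boundary: u_0 = 0, u_9 = 1. Recurrence: u_k = 3/14·u_{k+1} + 11/14·u_{k-1} for 1 ≤ k ≤ 8. Try u_k = A + B·r^k with r = q/p = (11/14)/(3/14) = 11/3. Substitution satisfies the recurrence; boundary conditions give:
  u_k = (1 − r^k) / (1 − r^N) = (1 − (11/3)^3) / (1 − (11/3)^9) = 729/1808227.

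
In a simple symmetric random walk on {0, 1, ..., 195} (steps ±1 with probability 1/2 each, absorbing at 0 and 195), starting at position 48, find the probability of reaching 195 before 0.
P(hit 195 before 0) = 48/195 = 16/65

Let u_k = P(hit 195 before 0 | start at k). Then u_0 = 0, u_195 = 1, and u_k = u_{k-1}/2 + u_{k+1}/2 for 1 ≤ k ≤ 194. This harmonic recurrence is solved by u_k = k/195, giving u_48 = 48/195 = 16/65.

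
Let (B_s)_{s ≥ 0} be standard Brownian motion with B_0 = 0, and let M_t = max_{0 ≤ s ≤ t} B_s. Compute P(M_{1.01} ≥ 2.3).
P(M_{1.01} ≥ 2.3) = 2·P(B_{1.01} ≥ 2.3) = 2(1 − Φ(2.3/√1.01)) ≈ 0.0221

By the reflection principle for Brownian motion, P(M_t ≥ a) = 2 · P(B_t ≥ a) for a ≥ 0. Since B_t ~ N(0, t), P(B_t ≥ 2.3) = 1 − Φ(2.3/√t) = 1 − Φ(2.3/√1.01) = 1 − Φ(2.2886). So
  P(M_{1.01} ≥ 2.3) = 2(1 − Φ(2.2886)) ≈ 0.0221.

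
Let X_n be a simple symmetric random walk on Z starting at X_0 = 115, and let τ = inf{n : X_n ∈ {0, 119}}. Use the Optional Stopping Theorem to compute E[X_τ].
E[X_τ] = 115

X_n is a martingale and τ is a bounded-mean stopping time (indeed τ is finite a.s. with bounded expectation since the walk is in a bounded region). By the OST, E[X_τ] = E[X_0] = 115. Equivalently: E[X_τ] = 119 · P(hit 119 first) + 0 · P(hit 0 first) = 119 · (115/119) = 115.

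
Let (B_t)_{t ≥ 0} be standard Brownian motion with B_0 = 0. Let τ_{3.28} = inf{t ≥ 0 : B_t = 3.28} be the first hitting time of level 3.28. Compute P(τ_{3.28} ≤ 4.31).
P(τ_{3.28} ≤ 4.31) = 2(1 − Φ(3.28/√4.31)) = 2(1 − Φ(1.5799)) ≈ 0.1141

By the reflection principle for standard BM, P(τ_b ≤ t) = 2 · P(B_t ≥ b). Since B_t ~ N(0, t), P(B_t ≥ 3.28) = 1 − Φ(3.28/√t) = 1 − Φ(3.28/√4.31) = 1 − Φ(1.5799) ≈ 0.05706. Doubling: P(τ_{3.28} ≤ 4.31) ≈ 2 · 0.05706 = 0.11412 ≈ 0.1141.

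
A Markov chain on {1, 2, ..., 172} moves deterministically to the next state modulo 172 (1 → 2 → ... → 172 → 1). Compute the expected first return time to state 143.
E[T_143 | X_0 = 143] = 172

The chain cycles deterministically, so starting at state 143 it returns in exactly 172 steps. Equivalently, the stationary distribution is uniform π_j = 1/172 for every state j, so by Kac's formula E[T_143] = 1/π_143 = 172.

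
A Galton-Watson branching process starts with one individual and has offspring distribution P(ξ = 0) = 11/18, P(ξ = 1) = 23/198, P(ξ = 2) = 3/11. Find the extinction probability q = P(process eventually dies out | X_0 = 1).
q = 1

Mean offspring μ = 0·11/18 + 1·23/198 + 2·3/11 = 131/198 ≤ 1. For μ ≤ 1 with offspring not concentrated at 1, the Galton-Watson process goes extinct almost surely, so q = 1.
(Algebraic check: The pgf is f(s) = 11/18 + 23/198·s + 3/11·s². The extinction probability q is the smallest fixed point of f in [0, 1]. Setting s = f(s):
  3/11·s² + (23/198 − 1)·s + 11/18 = 0
  3/11·s² − (11/18 + 3/11)·s + 11/18 = 0
which factors as (s − 1)·(3/11·s − 11/18) = 0, giving roots s = 1 and s = (11/18)/(3/11) = 121/54. Since 121/54 ≥ 1, the smallest root in [0, 1] is s = 1.)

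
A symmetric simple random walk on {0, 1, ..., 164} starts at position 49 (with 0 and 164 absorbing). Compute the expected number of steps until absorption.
E[τ | X_0 = 49] = 5635

Let v_k = E[τ | X_0 = k]. Boundary: v_0 = v_164 = 0. Recurrence: v_k = 1 + (v_{k-1} + v_{k+1})/2 for 1 ≤ k ≤ 163. The particular solution to v_k − (v_{k-1} + v_{k+1})/2 = 1 is v_k = −k^2. Adding homogeneous solution A + B k and matching boundaries gives v_k = k (164 − k). Substituting k = 49: v_49 = 49 · 115 = 5635.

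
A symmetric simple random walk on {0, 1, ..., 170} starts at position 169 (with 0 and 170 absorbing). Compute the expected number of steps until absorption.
E[τ | X_0 = 169] = 169

Let v_k = E[τ | X_0 = k]. Boundary: v_0 = v_170 = 0. Recurrence: v_k = 1 + (v_{k-1} + v_{k+1})/2 for 1 ≤ k ≤ 169. The particular solution to v_k − (v_{k-1} + v_{k+1})/2 = 1 is v_k = −k^2. Adding homogeneous solution A + B k and matching boundaries gives v_k = k (170 − k). Substituting k = 169: v_169 = 169 · 1 = 169.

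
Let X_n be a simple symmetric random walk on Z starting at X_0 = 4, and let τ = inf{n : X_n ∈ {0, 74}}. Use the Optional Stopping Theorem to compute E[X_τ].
E[X_τ] = 4

X_n is a martingale and τ is a bounded-mean stopping time (indeed τ is finite a.s. with bounded expectation since the walk is in a bounded region). By the OST, E[X_τ] = E[X_0] = 4. Equivalently: E[X_τ] = 74 · P(hit 74 first) + 0 · P(hit 0 first) = 74 · (4/74) = 4.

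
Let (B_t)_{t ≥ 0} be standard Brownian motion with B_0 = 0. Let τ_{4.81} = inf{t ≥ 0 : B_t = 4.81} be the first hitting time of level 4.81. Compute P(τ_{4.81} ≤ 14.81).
P(τ_{4.81} ≤ 14.81) = 2(1 − Φ(4.81/√14.81)) = 2(1 − Φ(1.2499)) ≈ 0.2113

By the reflection principle for standard BM, P(τ_b ≤ t) = 2 · P(B_t ≥ b). Since B_t ~ N(0, t), P(B_t ≥ 4.81) = 1 − Φ(4.81/√t) = 1 − Φ(4.81/√14.81) = 1 − Φ(1.2499) ≈ 0.10567. Doubling: P(τ_{4.81} ≤ 14.81) ≈ 2 · 0.10567 = 0.21134 ≈ 0.2113.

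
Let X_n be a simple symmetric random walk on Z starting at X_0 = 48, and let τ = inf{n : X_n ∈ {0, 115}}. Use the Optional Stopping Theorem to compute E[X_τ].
E[X_τ] = 48

X_n is a martingale and τ is a bounded-mean stopping time (indeed τ is finite a.s. with bounded expectation since the walk is in a bounded region). By the OST, E[X_τ] = E[X_0] = 48. Equivalently: E[X_τ] = 115 · P(hit 115 first) + 0 · P(hit 0 first) = 115 · (48/115) = 48.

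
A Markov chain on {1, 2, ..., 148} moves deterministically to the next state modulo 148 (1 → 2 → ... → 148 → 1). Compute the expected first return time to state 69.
E[T_69 | X_0 = 69] = 148

The chain cycles deterministically, so starting at state 69 it returns in exactly 148 steps. Equivalently, the stationary distribution is uniform π_j = 1/148 for every state j, so by Kac's formula E[T_69] = 1/π_69 = 148.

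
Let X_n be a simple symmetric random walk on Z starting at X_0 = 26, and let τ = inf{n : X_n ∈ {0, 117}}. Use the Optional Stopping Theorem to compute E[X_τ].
E[X_τ] = 26

X_n is a martingale and τ is a bounded-mean stopping time (indeed τ is finite a.s. with bounded expectation since the walk is in a bounded region). By the OST, E[X_τ] = E[X_0] = 26. Equivalently: E[X_τ] = 117 · P(hit 117 first) + 0 · P(hit 0 first) = 117 · (26/117) = 26.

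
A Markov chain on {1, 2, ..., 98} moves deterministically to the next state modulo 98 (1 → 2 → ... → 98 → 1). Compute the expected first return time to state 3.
E[T_3 | X_0 = 3] = 98

The chain cycles deterministically, so starting at state 3 it returns in exactly 98 steps. Equivalently, the stationary distribution is uniform π_j = 1/98 for every state j, so by Kac's formula E[T_3] = 1/π_3 = 98.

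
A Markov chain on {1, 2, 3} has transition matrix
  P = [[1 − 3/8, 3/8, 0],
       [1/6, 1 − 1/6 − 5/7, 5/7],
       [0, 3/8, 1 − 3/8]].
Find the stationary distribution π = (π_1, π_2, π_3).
π = (28/211, 63/211, 120/211)

This is a birth-death chain on three states, which satisfies detailed balance: π_1 · P_{12} = π_2 · P_{21} and π_2 · P_{23} = π_3 · P_{32}.
From π_1 · 3/8 = π_2 · 1/6: π_2/π_1 = (3/8)/(1/6) = 9/4.
From π_2 · 5/7 = π_3 · 3/8: π_3/π_2 = (5/7)/(3/8) = 40/21.
Take π_1 proportional to 1; then unnormalized π = (1, 9/4, 30/7). Normalize by dividing by the sum 211/28:
  π = (28/211, 63/211, 120/211).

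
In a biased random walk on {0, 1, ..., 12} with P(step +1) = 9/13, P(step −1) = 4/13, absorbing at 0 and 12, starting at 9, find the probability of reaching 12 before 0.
P(hit 12 before 0) = (1 − (4/9)^9) / (1 − (4/9)^12) = 424418697/424680841

Let u_k denote P(reach 12 before 0 | start at k). Boundary: u_0 = 0, u_12 = 1. Recurrence: u_k = 9/13·u_{k+1} + 4/13·u_{k-1} for 1 ≤ k ≤ 11. Try u_k = A + B·r^k with r = q/p = (4/13)/(9/13) = 4/9. Substitution satisfies the recurrence; boundary conditions give:
  u_k = (1 − r^k) / (1 − r^N) = (1 − (4/9)^9) / (1 − (4/9)^12) = 424418697/424680841.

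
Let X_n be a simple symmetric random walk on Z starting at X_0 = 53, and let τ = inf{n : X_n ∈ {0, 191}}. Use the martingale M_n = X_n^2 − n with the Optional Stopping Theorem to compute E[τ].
E[τ] = 7314

M_n = X_n^2 − n is a martingale (since E[X_{n+1}^2 | F_n] = X_n^2 + 1). By OST (τ has finite mean in a bounded region), E[M_τ] = E[M_0] = X_0^2 − 0 = 53^2 = 2809. Also E[M_τ] = E[X_τ^2] − E[τ]. The walk exits at 0 or 191, with P(hit 191 first) = 53/191, so E[X_τ^2] = 191^2 · 53/191 + 0 = 10123. Thus E[τ] = E[X_τ^2] − E[M_τ] = 10123 − 2809 = 7314 = 53(191 − 53) = 7314.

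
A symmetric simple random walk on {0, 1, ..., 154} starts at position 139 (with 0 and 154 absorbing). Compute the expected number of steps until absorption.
E[τ | X_0 = 139] = 2085

Let v_k = E[τ | X_0 = k]. Boundary: v_0 = v_154 = 0. Recurrence: v_k = 1 + (v_{k-1} + v_{k+1})/2 for 1 ≤ k ≤ 153. The particular solution to v_k − (v_{k-1} + v_{k+1})/2 = 1 is v_k = −k^2. Adding homogeneous solution A + B k and matching boundaries gives v_k = k (154 − k). Substituting k = 139: v_139 = 139 · 15 = 2085.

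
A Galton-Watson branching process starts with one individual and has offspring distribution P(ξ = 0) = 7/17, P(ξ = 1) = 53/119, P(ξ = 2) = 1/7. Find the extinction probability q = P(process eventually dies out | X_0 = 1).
q = 1

Mean offspring μ = 0·7/17 + 1·53/119 + 2·1/7 = 87/119 ≤ 1. For μ ≤ 1 with offspring not concentrated at 1, the Galton-Watson process goes extinct almost surely, so q = 1.
(Algebraic check: The pgf is f(s) = 7/17 + 53/119·s + 1/7·s². The extinction probability q is the smallest fixed point of f in [0, 1]. Setting s = f(s):
  1/7·s² + (53/119 − 1)·s + 7/17 = 0
  1/7·s² − (7/17 + 1/7)·s + 7/17 = 0
which factors as (s − 1)·(1/7·s − 7/17) = 0, giving roots s = 1 and s = (7/17)/(1/7) = 49/17. Since 49/17 ≥ 1, the smallest root in [0, 1] is s = 1.)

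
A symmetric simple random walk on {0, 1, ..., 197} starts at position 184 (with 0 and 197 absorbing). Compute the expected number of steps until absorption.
E[τ | X_0 = 184] = 2392

Let v_k = E[τ | X_0 = k]. Boundary: v_0 = v_197 = 0. Recurrence: v_k = 1 + (v_{k-1} + v_{k+1})/2 for 1 ≤ k ≤ 196. The particular solution to v_k − (v_{k-1} + v_{k+1})/2 = 1 is v_k = −k^2. Adding homogeneous solution A + B k and matching boundaries gives v_k = k (197 − k). Substituting k = 184: v_184 = 184 · 13 = 2392.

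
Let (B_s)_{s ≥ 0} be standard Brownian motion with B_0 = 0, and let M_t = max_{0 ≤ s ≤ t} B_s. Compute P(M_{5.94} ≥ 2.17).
P(M_{5.94} ≥ 2.17) = 2·P(B_{5.94} ≥ 2.17) = 2(1 − Φ(2.17/√5.94)) ≈ 0.3733

By the reflection principle for Brownian motion, P(M_t ≥ a) = 2 · P(B_t ≥ a) for a ≥ 0. Since B_t ~ N(0, t), P(B_t ≥ 2.17) = 1 − Φ(2.17/√t) = 1 − Φ(2.17/√5.94) = 1 − Φ(0.8904). So
  P(M_{5.94} ≥ 2.17) = 2(1 − Φ(0.8904)) ≈ 0.3733.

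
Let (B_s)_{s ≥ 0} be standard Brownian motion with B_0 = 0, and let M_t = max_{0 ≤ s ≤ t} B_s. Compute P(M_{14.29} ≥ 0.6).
P(M_{14.29} ≥ 0.6) = 2·P(B_{14.29} ≥ 0.6) = 2(1 − Φ(0.6/√14.29)) ≈ 0.8739

By the reflection principle for Brownian motion, P(M_t ≥ a) = 2 · P(B_t ≥ a) for a ≥ 0. Since B_t ~ N(0, t), P(B_t ≥ 0.6) = 1 − Φ(0.6/√t) = 1 − Φ(0.6/√14.29) = 1 − Φ(0.1587). So
  P(M_{14.29} ≥ 0.6) = 2(1 − Φ(0.1587)) ≈ 0.8739.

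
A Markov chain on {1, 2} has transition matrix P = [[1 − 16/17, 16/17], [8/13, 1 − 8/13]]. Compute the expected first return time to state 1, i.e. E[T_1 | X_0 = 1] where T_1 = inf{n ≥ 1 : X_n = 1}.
E[T_1 | X_0 = 1] = 1/π_1 = 43/17

For an irreducible recurrent Markov chain with stationary distribution π, E[T_i | X_0 = i] = 1/π_i (Kac's formula). Here π_1 = (8/13)/(16/17 + 8/13) = (8/13)/(344/221) = 17/43, so E[T_1 | X_0 = 1] = 1/π_1 = (16/17 + 8/13)/(8/13) = (344/221)/(8/13) = 43/17.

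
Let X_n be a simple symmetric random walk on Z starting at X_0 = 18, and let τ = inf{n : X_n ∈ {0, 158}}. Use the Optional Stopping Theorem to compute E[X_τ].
E[X_τ] = 18

X_n is a martingale and τ is a bounded-mean stopping time (indeed τ is finite a.s. with bounded expectation since the walk is in a bounded region). By the OST, E[X_τ] = E[X_0] = 18. Equivalently: E[X_τ] = 158 · P(hit 158 first) + 0 · P(hit 0 first) = 158 · (18/158) = 18.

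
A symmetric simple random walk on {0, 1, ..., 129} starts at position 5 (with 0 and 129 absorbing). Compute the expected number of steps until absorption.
E[τ | X_0 = 5] = 620

Let v_k = E[τ | X_0 = k]. Boundary: v_0 = v_129 = 0. Recurrence: v_k = 1 + (v_{k-1} + v_{k+1})/2 for 1 ≤ k ≤ 128. The particular solution to v_k − (v_{k-1} + v_{k+1})/2 = 1 is v_k = −k^2. Adding homogeneous solution A + B k and matching boundaries gives v_k = k (129 − k). Substituting k = 5: v_5 = 5 · 124 = 620.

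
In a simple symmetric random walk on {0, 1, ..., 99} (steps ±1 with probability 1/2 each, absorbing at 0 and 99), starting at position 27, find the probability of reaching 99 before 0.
P(hit 99 before 0) = 27/99 = 3/11

Let u_k = P(hit 99 before 0 | start at k). Then u_0 = 0, u_99 = 1, and u_k = u_{k-1}/2 + u_{k+1}/2 for 1 ≤ k ≤ 98. This harmonic recurrence is solved by u_k = k/99, giving u_27 = 27/99 = 3/11.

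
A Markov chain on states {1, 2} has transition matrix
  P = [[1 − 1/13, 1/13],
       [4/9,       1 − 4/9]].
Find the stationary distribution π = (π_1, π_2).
π_1 = 52/61, π_2 = 9/61

Solve πP = π with π_1 + π_2 = 1. From πP = π: π_1 · (1 − 1/13) + π_2 · 4/9 = π_1 ⇒ π_2 · 4/9 = π_1 · 1/13 ⇒ π_2/π_1 = (1/13)/(4/9) = 9/52. Together with π_1 + π_2 = 1:
  π_1 = (4/9)/(1/13 + 4/9) = (4/9)/(61/117) = 52/61,
  π_2 = (1/13)/(1/13 + 4/9) = (1/13)/(61/117) = 9/61.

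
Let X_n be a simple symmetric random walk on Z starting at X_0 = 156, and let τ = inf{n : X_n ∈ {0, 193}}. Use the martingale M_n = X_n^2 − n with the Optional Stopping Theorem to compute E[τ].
E[τ] = 5772

M_n = X_n^2 − n is a martingale (since E[X_{n+1}^2 | F_n] = X_n^2 + 1). By OST (τ has finite mean in a bounded region), E[M_τ] = E[M_0] = X_0^2 − 0 = 156^2 = 24336. Also E[M_τ] = E[X_τ^2] − E[τ]. The walk exits at 0 or 193, with P(hit 193 first) = 156/193, so E[X_τ^2] = 193^2 · 156/193 + 0 = 30108. Thus E[τ] = E[X_τ^2] − E[M_τ] = 30108 − 24336 = 5772 = 156(193 − 156) = 5772.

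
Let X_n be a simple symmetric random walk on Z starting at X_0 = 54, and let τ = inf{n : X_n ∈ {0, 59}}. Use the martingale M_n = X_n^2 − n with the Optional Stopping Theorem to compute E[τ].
E[τ] = 270

M_n = X_n^2 − n is a martingale (since E[X_{n+1}^2 | F_n] = X_n^2 + 1). By OST (τ has finite mean in a bounded region), E[M_τ] = E[M_0] = X_0^2 − 0 = 54^2 = 2916. Also E[M_τ] = E[X_τ^2] − E[τ]. The walk exits at 0 or 59, with P(hit 59 first) = 54/59, so E[X_τ^2] = 59^2 · 54/59 + 0 = 3186. Thus E[τ] = E[X_τ^2] − E[M_τ] = 3186 − 2916 = 270 = 54(59 − 54) = 270.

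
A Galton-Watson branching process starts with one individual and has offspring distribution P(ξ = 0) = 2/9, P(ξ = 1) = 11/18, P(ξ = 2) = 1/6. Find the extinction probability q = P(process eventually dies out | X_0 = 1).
q = 1

Mean offspring μ = 0·2/9 + 1·11/18 + 2·1/6 = 17/18 ≤ 1. For μ ≤ 1 with offspring not concentrated at 1, the Galton-Watson process goes extinct almost surely, so q = 1.
(Algebraic check: The pgf is f(s) = 2/9 + 11/18·s + 1/6·s². The extinction probability q is the smallest fixed point of f in [0, 1]. Setting s = f(s):
  1/6·s² + (11/18 − 1)·s + 2/9 = 0
  1/6·s² − (2/9 + 1/6)·s + 2/9 = 0
which factors as (s − 1)·(1/6·s − 2/9) = 0, giving roots s = 1 and s = (2/9)/(1/6) = 4/3. Since 4/3 ≥ 1, the smallest root in [0, 1] is s = 1.)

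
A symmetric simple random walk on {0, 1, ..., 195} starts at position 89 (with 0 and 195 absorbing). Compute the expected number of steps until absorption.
E[τ | X_0 = 89] = 9434

Let v_k = E[τ | X_0 = k]. Boundary: v_0 = v_195 = 0. Recurrence: v_k = 1 + (v_{k-1} + v_{k+1})/2 for 1 ≤ k ≤ 194. The particular solution to v_k − (v_{k-1} + v_{k+1})/2 = 1 is v_k = −k^2. Adding homogeneous solution A + B k and matching boundaries gives v_k = k (195 − k). Substituting k = 89: v_89 = 89 · 106 = 9434.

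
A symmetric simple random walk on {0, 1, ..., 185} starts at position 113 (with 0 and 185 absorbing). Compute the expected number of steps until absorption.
E[τ | X_0 = 113] = 8136

Let v_k = E[τ | X_0 = k]. Boundary: v_0 = v_185 = 0. Recurrence: v_k = 1 + (v_{k-1} + v_{k+1})/2 for 1 ≤ k ≤ 184. The particular solution to v_k − (v_{k-1} + v_{k+1})/2 = 1 is v_k = −k^2. Adding homogeneous solution A + B k and matching boundaries gives v_k = k (185 − k). Substituting k = 113: v_113 = 113 · 72 = 8136.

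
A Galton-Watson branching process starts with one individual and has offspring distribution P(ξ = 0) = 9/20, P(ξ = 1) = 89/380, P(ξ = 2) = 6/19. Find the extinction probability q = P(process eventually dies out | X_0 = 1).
q = 1

Mean offspring μ = 0·9/20 + 1·89/380 + 2·6/19 = 329/380 ≤ 1. For μ ≤ 1 with offspring not concentrated at 1, the Galton-Watson process goes extinct almost surely, so q = 1.
(Algebraic check: The pgf is f(s) = 9/20 + 89/380·s + 6/19·s². The extinction probability q is the smallest fixed point of f in [0, 1]. Setting s = f(s):
  6/19·s² + (89/380 − 1)·s + 9/20 = 0
  6/19·s² − (9/20 + 6/19)·s + 9/20 = 0
which factors as (s − 1)·(6/19·s − 9/20) = 0, giving roots s = 1 and s = (9/20)/(6/19) = 57/40. Since 57/40 ≥ 1, the smallest root in [0, 1] is s = 1.)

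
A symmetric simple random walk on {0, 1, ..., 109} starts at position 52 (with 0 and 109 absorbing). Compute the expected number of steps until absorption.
E[τ | X_0 = 52] = 2964

Let v_k = E[τ | X_0 = k]. Boundary: v_0 = v_109 = 0. Recurrence: v_k = 1 + (v_{k-1} + v_{k+1})/2 for 1 ≤ k ≤ 108. The particular solution to v_k − (v_{k-1} + v_{k+1})/2 = 1 is v_k = −k^2. Adding homogeneous solution A + B k and matching boundaries gives v_k = k (109 − k). Substituting k = 52: v_52 = 52 · 57 = 2964.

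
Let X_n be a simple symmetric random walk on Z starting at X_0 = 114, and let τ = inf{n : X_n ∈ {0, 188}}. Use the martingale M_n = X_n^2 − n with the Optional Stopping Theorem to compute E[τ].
E[τ] = 8436

M_n = X_n^2 − n is a martingale (since E[X_{n+1}^2 | F_n] = X_n^2 + 1). By OST (τ has finite mean in a bounded region), E[M_τ] = E[M_0] = X_0^2 − 0 = 114^2 = 12996. Also E[M_τ] = E[X_τ^2] − E[τ]. The walk exits at 0 or 188, with P(hit 188 first) = 114/188, so E[X_τ^2] = 188^2 · 114/188 + 0 = 21432. Thus E[τ] = E[X_τ^2] − E[M_τ] = 21432 − 12996 = 8436 = 114(188 − 114) = 8436.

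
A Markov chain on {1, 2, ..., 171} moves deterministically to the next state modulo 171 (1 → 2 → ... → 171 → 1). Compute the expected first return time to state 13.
E[T_13 | X_0 = 13] = 171

The chain cycles deterministically, so starting at state 13 it returns in exactly 171 steps. Equivalently, the stationary distribution is uniform π_j = 1/171 for every state j, so by Kac's formula E[T_13] = 1/π_13 = 171.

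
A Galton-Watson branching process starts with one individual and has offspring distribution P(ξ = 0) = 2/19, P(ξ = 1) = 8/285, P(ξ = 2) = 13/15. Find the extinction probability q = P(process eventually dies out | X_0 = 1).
q = 30/247

The pgf is f(s) = 2/19 + 8/285·s + 13/15·s². The extinction probability q is the smallest fixed point of f in [0, 1]. Setting s = f(s):
  13/15·s² + (8/285 − 1)·s + 2/19 = 0
  13/15·s² − (2/19 + 13/15)·s + 2/19 = 0
which factors as (s − 1)·(13/15·s − 2/19) = 0, giving roots s = 1 and s = (2/19)/(13/15) = 30/247.
Mean offspring μ = 8/285 + 2·13/15 = 502/285 > 1 (supercritical), so q < 1. The extinction probability is the smaller root: q = (2/19)/(13/15) = 30/247.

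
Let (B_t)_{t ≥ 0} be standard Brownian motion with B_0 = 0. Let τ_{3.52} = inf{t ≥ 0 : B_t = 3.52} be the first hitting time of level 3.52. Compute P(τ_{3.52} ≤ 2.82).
P(τ_{3.52} ≤ 2.82) = 2(1 − Φ(3.52/√2.82)) = 2(1 − Φ(2.0961)) ≈ 0.0361

By the reflection principle for standard BM, P(τ_b ≤ t) = 2 · P(B_t ≥ b). Since B_t ~ N(0, t), P(B_t ≥ 3.52) = 1 − Φ(3.52/√t) = 1 − Φ(3.52/√2.82) = 1 − Φ(2.0961) ≈ 0.01804. Doubling: P(τ_{3.52} ≤ 2.82) ≈ 2 · 0.01804 = 0.03608 ≈ 0.0361.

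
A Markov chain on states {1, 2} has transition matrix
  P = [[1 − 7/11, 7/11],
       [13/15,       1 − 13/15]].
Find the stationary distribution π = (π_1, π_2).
π_1 = 143/248, π_2 = 105/248

Solve πP = π with π_1 + π_2 = 1. From πP = π: π_1 · (1 − 7/11) + π_2 · 13/15 = π_1 ⇒ π_2 · 13/15 = π_1 · 7/11 ⇒ π_2/π_1 = (7/11)/(13/15) = 105/143. Together with π_1 + π_2 = 1:
  π_1 = (13/15)/(7/11 + 13/15) = (13/15)/(248/165) = 143/248,
  π_2 = (7/11)/(7/11 + 13/15) = (7/11)/(248/165) = 105/248.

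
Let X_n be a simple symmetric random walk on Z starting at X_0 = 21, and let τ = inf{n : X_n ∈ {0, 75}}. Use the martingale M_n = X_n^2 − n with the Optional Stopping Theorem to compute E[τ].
E[τ] = 1134

M_n = X_n^2 − n is a martingale (since E[X_{n+1}^2 | F_n] = X_n^2 + 1). By OST (τ has finite mean in a bounded region), E[M_τ] = E[M_0] = X_0^2 − 0 = 21^2 = 441. Also E[M_τ] = E[X_τ^2] − E[τ]. The walk exits at 0 or 75, with P(hit 75 first) = 21/75, so E[X_τ^2] = 75^2 · 21/75 + 0 = 1575. Thus E[τ] = E[X_τ^2] − E[M_τ] = 1575 − 441 = 1134 = 21(75 − 21) = 1134.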